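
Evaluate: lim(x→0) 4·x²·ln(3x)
This is a 0·∞ indeterminate form.

Rewrite 0·∞ as a quotient (0/0 or ∞/∞ form), then apply L'Hôpital's rule:
  lim(x→0) 4·x²·ln(3x) = 0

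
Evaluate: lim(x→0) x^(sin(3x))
This is an exponential indeterminate form.

For exponential indeterminate forms, take the natural log:
  Let L = lim(x→0) x^(sin(3x))
  Then ln(L) = lim(x→0) [exponent × ln(base)]
  Evaluate using L'Hôpital or standard limits, then exponentiate.
  L = 1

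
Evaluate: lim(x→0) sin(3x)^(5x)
This is an exponential indeterminate form.

For exponential indeterminate forms, take the natural log:
  Let L = lim(x→0) sin(3x)^(5x)
  Then ln(L) = lim(x→0) [exponent × ln(base)]
  Evaluate using L'Hôpital or standard limits, then exponentiate.
  L = 1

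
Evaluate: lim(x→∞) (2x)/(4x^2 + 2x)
This is an ∞/∞ indeterminate form.

Apply L'Hôpital's rule: differentiate numerator and denominator separately.
  f(x) = 2·x   ⇒   f'(x) = 2
  g(x) = 4·x^2 + 2·x   ⇒   g'(x) = 8·x + 2
  lim(x→∞) f'(x)/g'(x) = lim(x→∞) (2)/(8·x + 2)
  = 0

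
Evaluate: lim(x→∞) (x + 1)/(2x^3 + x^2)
This is an ∞/∞ indeterminate form.

Apply L'Hôpital's rule: differentiate numerator and denominator separately.
  f(x) = x + 1   ⇒   f'(x) = 1
  g(x) = 2·x^3 + x^2   ⇒   g'(x) = 6·x^2 + 2·x
  lim(x→∞) f'(x)/g'(x) = lim(x→∞) (1)/(6·x^2 + 2·x)
  = 0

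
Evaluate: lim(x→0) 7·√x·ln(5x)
This is a 0·∞ indeterminate form.

Rewrite 0·∞ as a quotient (0/0 or ∞/∞ form), then apply L'Hôpital's rule:
  lim(x→0) 7·√x·ln(5x) = 0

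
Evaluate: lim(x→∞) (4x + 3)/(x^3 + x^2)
This is an ∞/∞ indeterminate form.

Apply L'Hôpital's rule: differentiate numerator and denominator separately.
  f(x) = 4·x + 3   ⇒   f'(x) = 4
  g(x) = x^3 + x^2   ⇒   g'(x) = 3·x^2 + 2·x
  lim(x→∞) f'(x)/g'(x) = lim(x→∞) (4)/(3·x^2 + 2·x)
  = 0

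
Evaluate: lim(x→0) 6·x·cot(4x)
This is a 0·∞ indeterminate form.

Rewrite 0·∞ as a quotient (0/0 or ∞/∞ form), then apply L'Hôpital's rule:
  lim(x→0) 6·x·cot(4x) = 3/2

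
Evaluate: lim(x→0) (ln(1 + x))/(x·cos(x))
This is a 0/0 indeterminate form.

Apply L'Hôpital's rule: differentiate numerator and denominator separately.
  f(x) = ln(x + 1)   ⇒   f'(x) = 1/(x + 1)
  g(x) = x·cos(x)   ⇒   g'(x) = -x·sin(x) + cos(x)
  lim(x→0) f'(x)/g'(x) = lim(x→0) (1/(x + 1))/(-x·sin(x) + cos(x))
  = 1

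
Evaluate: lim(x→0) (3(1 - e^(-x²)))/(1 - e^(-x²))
This is a 0/0 indeterminate form.

Apply L'Hôpital's rule: differentiate numerator and denominator separately.
  f(x) = 3 - 3·e^(-x^2)   ⇒   f'(x) = 6·x·e^(-x^2)
  g(x) = 1 - e^(-x^2)   ⇒   g'(x) = 2·x·e^(-x^2)
  lim(x→0) f'(x)/g'(x) = lim(x→0) (6·x·e^(-x^2))/(2·x·e^(-x^2))
  = 3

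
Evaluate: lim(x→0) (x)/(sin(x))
This is a 0/0 indeterminate form.

Apply L'Hôpital's rule: differentiate numerator and denominator separately.
  f(x) = x   ⇒   f'(x) = 1
  g(x) = sin(x)   ⇒   g'(x) = cos(x)
  lim(x→0) f'(x)/g'(x) = lim(x→0) (1)/(cos(x))
  = 1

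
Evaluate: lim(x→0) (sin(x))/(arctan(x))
This is a 0/0 indeterminate form.

Apply L'Hôpital's rule: differentiate numerator and denominator separately.
  f(x) = sin(x)   ⇒   f'(x) = cos(x)
  g(x) = atan(x)   ⇒   g'(x) = 1/(x^2 + 1)
  lim(x→0) f'(x)/g'(x) = lim(x→0) (cos(x))/(1/(x^2 + 1))
  = 1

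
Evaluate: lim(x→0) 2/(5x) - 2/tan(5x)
This is an ∞-∞ indeterminate form.

Combine fractions or rationalize to convert ∞-∞ to 0/0 form:
  lim(x→0) 2/(5x) - 2/tan(5x) = 0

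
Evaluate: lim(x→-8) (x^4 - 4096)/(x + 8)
This is a standard limit.

Factor or rationalize the expression:
  lim(x→-8) (x^4 - 4096)/(x + 8) = -2048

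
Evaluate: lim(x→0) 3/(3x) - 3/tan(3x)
This is an ∞-∞ indeterminate form.

Combine fractions or rationalize to convert ∞-∞ to 0/0 form:
  lim(x→0) 3/(3x) - 3/tan(3x) = 0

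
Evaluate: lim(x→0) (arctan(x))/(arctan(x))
This is a 0/0 indeterminate form.

Apply L'Hôpital's rule: differentiate numerator and denominator separately.
  f(x) = atan(x)   ⇒   f'(x) = 1/(x^2 + 1)
  g(x) = atan(x)   ⇒   g'(x) = 1/(x^2 + 1)
  lim(x→0) f'(x)/g'(x) = lim(x→0) (1/(x^2 + 1))/(1/(x^2 + 1))
  = 1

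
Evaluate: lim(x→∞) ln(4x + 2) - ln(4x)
This is an ∞-∞ indeterminate form.

Combine fractions or rationalize to convert ∞-∞ to 0/0 form:
  lim(x→∞) ln(4x + 2) - ln(4x) = 0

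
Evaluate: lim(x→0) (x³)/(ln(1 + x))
This is a 0/0 indeterminate form.

Apply L'Hôpital's rule: differentiate numerator and denominator separately.
  f(x) = x^3   ⇒   f'(x) = 3·x^2
  g(x) = ln(x + 1)   ⇒   g'(x) = 1/(x + 1)
  lim(x→0) f'(x)/g'(x) = lim(x→0) (3·x^2)/(1/(x + 1))
  = 0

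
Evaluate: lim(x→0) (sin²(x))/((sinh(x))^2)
This is a 0/0 indeterminate form.

Apply L'Hôpital's rule: differentiate numerator and denominator separately.
  f(x) = sin(x)^2   ⇒   f'(x) = 2·sin(x)·cos(x)
  g(x) = sinh(x)^2   ⇒   g'(x) = 2·sinh(x)·cosh(x)
  lim(x→0) f'(x)/g'(x) = lim(x→0) (2·sin(x)·cos(x))/(2·sinh(x)·cosh(x))
  = 1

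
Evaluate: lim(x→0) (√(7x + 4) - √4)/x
This is a standard limit.

Factor or rationalize the expression:
  lim(x→0) (√(7x + 4) - √4)/x = 7/4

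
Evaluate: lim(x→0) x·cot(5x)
This is a 0·∞ indeterminate form.

Rewrite 0·∞ as a quotient (0/0 or ∞/∞ form), then apply L'Hôpital's rule:
  lim(x→0) x·cot(5x) = 1/5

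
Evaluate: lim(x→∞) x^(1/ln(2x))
This is an exponential indeterminate form.

For exponential indeterminate forms, take the natural log:
  Let L = lim(x→∞) x^(1/ln(2x))
  Then ln(L) = lim(x→∞) [exponent × ln(base)]
  Evaluate using L'Hôpital or standard limits, then exponentiate.
  L = e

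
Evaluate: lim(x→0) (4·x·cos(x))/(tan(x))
This is a 0/0 indeterminate form.

Apply L'Hôpital's rule: differentiate numerator and denominator separately.
  f(x) = 4·x·cos(x)   ⇒   f'(x) = -4·x·sin(x) + 4·cos(x)
  g(x) = tan(x)   ⇒   g'(x) = tan(x)^2 + 1
  lim(x→0) f'(x)/g'(x) = lim(x→0) (-4·x·sin(x) + 4·cos(x))/(tan(x)^2 + 1)
  = 4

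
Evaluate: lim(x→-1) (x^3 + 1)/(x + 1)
This is a standard limit.

Factor or rationalize the expression:
  lim(x→-1) (x^3 + 1)/(x + 1) = 3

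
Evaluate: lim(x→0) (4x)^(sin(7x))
This is an exponential indeterminate form.

For exponential indeterminate forms, take the natural log:
  Let L = lim(x→0) (4x)^(sin(7x))
  Then ln(L) = lim(x→0) [exponent × ln(base)]
  Evaluate using L'Hôpital or standard limits, then exponentiate.
  L = 1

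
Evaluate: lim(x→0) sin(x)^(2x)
This is an exponential indeterminate form.

For exponential indeterminate forms, take the natural log:
  Let L = lim(x→0) sin(x)^(2x)
  Then ln(L) = lim(x→0) [exponent × ln(base)]
  Evaluate using L'Hôpital or standard limits, then exponentiate.
  L = 1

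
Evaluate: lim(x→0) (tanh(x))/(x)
This is a 0/0 indeterminate form.

Apply L'Hôpital's rule: differentiate numerator and denominator separately.
  f(x) = tanh(x)   ⇒   f'(x) = 1 - tanh(x)^2
  g(x) = x   ⇒   g'(x) = 1
  lim(x→0) f'(x)/g'(x) = lim(x→0) (1 - tanh(x)^2)/(1)
  = 1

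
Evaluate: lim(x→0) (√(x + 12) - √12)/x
This is a standard limit.

Factor or rationalize the expression:
  lim(x→0) (√(x + 12) - √12)/x = sqrt(3)/12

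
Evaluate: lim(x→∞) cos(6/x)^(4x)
This is an exponential indeterminate form.

For exponential indeterminate forms, take the natural log:
  Let L = lim(x→∞) cos(6/x)^(4x)
  Then ln(L) = lim(x→∞) [exponent × ln(base)]
  Evaluate using L'Hôpital or standard limits, then exponentiate.
  L = 1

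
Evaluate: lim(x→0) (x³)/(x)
This is a 0/0 indeterminate form.

Apply L'Hôpital's rule: differentiate numerator and denominator separately.
  f(x) = x^3   ⇒   f'(x) = 3·x^2
  g(x) = x   ⇒   g'(x) = 1
  lim(x→0) f'(x)/g'(x) = lim(x→0) (3·x^2)/(1)
  = 0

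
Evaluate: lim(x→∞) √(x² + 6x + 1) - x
This is an ∞-∞ indeterminate form.

Combine fractions or rationalize to convert ∞-∞ to 0/0 form:
  lim(x→∞) √(x² + 6x + 1) - x = 3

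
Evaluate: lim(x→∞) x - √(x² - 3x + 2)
This is an ∞-∞ indeterminate form.

Combine fractions or rationalize to convert ∞-∞ to 0/0 form:
  lim(x→∞) x - √(x² - 3x + 2) = 3/2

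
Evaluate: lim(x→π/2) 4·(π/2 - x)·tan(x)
This is a 0·∞ indeterminate form.

Rewrite 0·∞ as a quotient (0/0 or ∞/∞ form), then apply L'Hôpital's rule:
  lim(x→π/2) 4·(π/2 - x)·tan(x) = 4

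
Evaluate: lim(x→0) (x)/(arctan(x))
This is a 0/0 indeterminate form.

Apply L'Hôpital's rule: differentiate numerator and denominator separately.
  f(x) = x   ⇒   f'(x) = 1
  g(x) = atan(x)   ⇒   g'(x) = 1/(x^2 + 1)
  lim(x→0) f'(x)/g'(x) = lim(x→0) (1)/(1/(x^2 + 1))
  = 1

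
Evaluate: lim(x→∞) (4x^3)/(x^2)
This is an ∞/∞ indeterminate form.

Apply L'Hôpital's rule: differentiate numerator and denominator separately.
  f(x) = 4·x^3   ⇒   f'(x) = 12·x^2
  g(x) = x^2   ⇒   g'(x) = 2·x
  lim(x→∞) f'(x)/g'(x) = lim(x→∞) (12·x^2)/(2·x)
  = ∞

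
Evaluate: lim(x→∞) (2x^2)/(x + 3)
This is an ∞/∞ indeterminate form.

Apply L'Hôpital's rule: differentiate numerator and denominator separately.
  f(x) = 2·x^2   ⇒   f'(x) = 4·x
  g(x) = x + 3   ⇒   g'(x) = 1
  lim(x→∞) f'(x)/g'(x) = lim(x→∞) (4·x)/(1)
  = ∞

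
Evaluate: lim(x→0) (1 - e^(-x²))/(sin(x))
This is a 0/0 indeterminate form.

Apply L'Hôpital's rule: differentiate numerator and denominator separately.
  f(x) = 1 - e^(-x^2)   ⇒   f'(x) = 2·x·e^(-x^2)
  g(x) = sin(x)   ⇒   g'(x) = cos(x)
  lim(x→0) f'(x)/g'(x) = lim(x→0) (2·x·e^(-x^2))/(cos(x))
  = 0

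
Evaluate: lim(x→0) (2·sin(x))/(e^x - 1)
This is a 0/0 indeterminate form.

Apply L'Hôpital's rule: differentiate numerator and denominator separately.
  f(x) = 2·sin(x)   ⇒   f'(x) = 2·cos(x)
  g(x) = e^(x) - 1   ⇒   g'(x) = e^(x)
  lim(x→0) f'(x)/g'(x) = lim(x→0) (2·cos(x))/(e^(x))
  = 2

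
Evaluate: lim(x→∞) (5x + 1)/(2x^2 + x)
This is an ∞/∞ indeterminate form.

Apply L'Hôpital's rule: differentiate numerator and denominator separately.
  f(x) = 5·x + 1   ⇒   f'(x) = 5
  g(x) = 2·x^2 + x   ⇒   g'(x) = 4·x + 1
  lim(x→∞) f'(x)/g'(x) = lim(x→∞) (5)/(4·x + 1)
  = 0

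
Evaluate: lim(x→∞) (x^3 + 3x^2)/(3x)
This is an ∞/∞ indeterminate form.

Apply L'Hôpital's rule: differentiate numerator and denominator separately.
  f(x) = x^3 + 3·x^2   ⇒   f'(x) = 3·x^2 + 6·x
  g(x) = 3·x   ⇒   g'(x) = 3
  lim(x→∞) f'(x)/g'(x) = lim(x→∞) (3·x^2 + 6·x)/(3)
  = ∞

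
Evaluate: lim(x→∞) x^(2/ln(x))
This is an exponential indeterminate form.

For exponential indeterminate forms, take the natural log:
  Let L = lim(x→∞) x^(2/ln(x))
  Then ln(L) = lim(x→∞) [exponent × ln(base)]
  Evaluate using L'Hôpital or standard limits, then exponentiate.
  L = e²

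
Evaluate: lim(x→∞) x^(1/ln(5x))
This is an exponential indeterminate form.

For exponential indeterminate forms, take the natural log:
  Let L = lim(x→∞) x^(1/ln(5x))
  Then ln(L) = lim(x→∞) [exponent × ln(base)]
  Evaluate using L'Hôpital or standard limits, then exponentiate.
  L = e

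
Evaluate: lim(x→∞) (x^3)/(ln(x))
This is an ∞/∞ indeterminate form.

Apply L'Hôpital's rule: differentiate numerator and denominator separately.
  f(x) = x^3   ⇒   f'(x) = 3·x^2
  g(x) = ln(x)   ⇒   g'(x) = 1/x
  lim(x→∞) f'(x)/g'(x) = lim(x→∞) (3·x^2)/(1/x)
  = ∞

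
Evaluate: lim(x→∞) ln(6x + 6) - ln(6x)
This is an ∞-∞ indeterminate form.

Combine fractions or rationalize to convert ∞-∞ to 0/0 form:
  lim(x→∞) ln(6x + 6) - ln(6x) = 0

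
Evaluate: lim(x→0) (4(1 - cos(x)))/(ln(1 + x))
This is a 0/0 indeterminate form.

Apply L'Hôpital's rule: differentiate numerator and denominator separately.
  f(x) = 4 - 4·cos(x)   ⇒   f'(x) = 4·sin(x)
  g(x) = ln(x + 1)   ⇒   g'(x) = 1/(x + 1)
  lim(x→0) f'(x)/g'(x) = lim(x→0) (4·sin(x))/(1/(x + 1))
  = 0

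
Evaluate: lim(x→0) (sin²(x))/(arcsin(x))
This is a 0/0 indeterminate form.

Apply L'Hôpital's rule: differentiate numerator and denominator separately.
  f(x) = sin(x)^2   ⇒   f'(x) = 2·sin(x)·cos(x)
  g(x) = asin(x)   ⇒   g'(x) = 1/sqrt(1 - x^2)
  lim(x→0) f'(x)/g'(x) = lim(x→0) (2·sin(x)·cos(x))/(1/sqrt(1 - x^2))
  = 0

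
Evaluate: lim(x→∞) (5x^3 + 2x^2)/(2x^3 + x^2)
This is an ∞/∞ indeterminate form.

Apply L'Hôpital's rule: differentiate numerator and denominator separately.
  f(x) = 5·x^3 + 2·x^2   ⇒   f'(x) = 15·x^2 + 4·x
  g(x) = 2·x^3 + x^2   ⇒   g'(x) = 6·x^2 + 2·x
  lim(x→∞) f'(x)/g'(x) = lim(x→∞) (15·x^2 + 4·x)/(6·x^2 + 2·x)
  = 5/2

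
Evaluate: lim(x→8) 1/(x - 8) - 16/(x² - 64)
This is an ∞-∞ indeterminate form.

Combine fractions or rationalize to convert ∞-∞ to 0/0 form:
  lim(x→8) 1/(x - 8) - 16/(x² - 64) = 1/16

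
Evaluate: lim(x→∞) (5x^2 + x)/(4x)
This is an ∞/∞ indeterminate form.

Apply L'Hôpital's rule: differentiate numerator and denominator separately.
  f(x) = 5·x^2 + x   ⇒   f'(x) = 10·x + 1
  g(x) = 4·x   ⇒   g'(x) = 4
  lim(x→∞) f'(x)/g'(x) = lim(x→∞) (10·x + 1)/(4)
  = ∞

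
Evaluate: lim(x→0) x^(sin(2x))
This is an exponential indeterminate form.

For exponential indeterminate forms, take the natural log:
  Let L = lim(x→0) x^(sin(2x))
  Then ln(L) = lim(x→0) [exponent × ln(base)]
  Evaluate using L'Hôpital or standard limits, then exponentiate.
  L = 1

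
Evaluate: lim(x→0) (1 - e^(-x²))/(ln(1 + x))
This is a 0/0 indeterminate form.

Apply L'Hôpital's rule: differentiate numerator and denominator separately.
  f(x) = 1 - e^(-x^2)   ⇒   f'(x) = 2·x·e^(-x^2)
  g(x) = ln(x + 1)   ⇒   g'(x) = 1/(x + 1)
  lim(x→0) f'(x)/g'(x) = lim(x→0) (2·x·e^(-x^2))/(1/(x + 1))
  = 0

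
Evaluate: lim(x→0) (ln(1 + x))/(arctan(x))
This is a 0/0 indeterminate form.

Apply L'Hôpital's rule: differentiate numerator and denominator separately.
  f(x) = ln(x + 1)   ⇒   f'(x) = 1/(x + 1)
  g(x) = atan(x)   ⇒   g'(x) = 1/(x^2 + 1)
  lim(x→0) f'(x)/g'(x) = lim(x→0) (1/(x + 1))/(1/(x^2 + 1))
  = 1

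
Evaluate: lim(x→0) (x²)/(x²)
This is a 0/0 indeterminate form.

Apply L'Hôpital's rule: differentiate numerator and denominator separately.
  f(x) = x^2   ⇒   f'(x) = 2·x
  g(x) = x^2   ⇒   g'(x) = 2·x
  lim(x→0) f'(x)/g'(x) = lim(x→0) (2·x)/(2·x)
  = 1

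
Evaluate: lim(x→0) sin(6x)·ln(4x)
This is a 0·∞ indeterminate form.

Rewrite 0·∞ as a quotient (0/0 or ∞/∞ form), then apply L'Hôpital's rule:
  lim(x→0) sin(6x)·ln(4x) = 0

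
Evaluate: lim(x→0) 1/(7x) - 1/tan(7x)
This is an ∞-∞ indeterminate form.

Combine fractions or rationalize to convert ∞-∞ to 0/0 form:
  lim(x→0) 1/(7x) - 1/tan(7x) = 0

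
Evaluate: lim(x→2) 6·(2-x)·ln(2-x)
This is a 0·∞ indeterminate form.

Rewrite 0·∞ as a quotient (0/0 or ∞/∞ form), then apply L'Hôpital's rule:
  lim(x→2) 6·(2-x)·ln(2-x) = 0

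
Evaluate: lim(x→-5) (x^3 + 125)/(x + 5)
This is a standard limit.

Factor or rationalize the expression:
  lim(x→-5) (x^3 + 125)/(x + 5) = 75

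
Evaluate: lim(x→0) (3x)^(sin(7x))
This is an exponential indeterminate form.

For exponential indeterminate forms, take the natural log:
  Let L = lim(x→0) (3x)^(sin(7x))
  Then ln(L) = lim(x→0) [exponent × ln(base)]
  Evaluate using L'Hôpital or standard limits, then exponentiate.
  L = 1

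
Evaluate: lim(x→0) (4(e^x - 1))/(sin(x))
This is a 0/0 indeterminate form.

Apply L'Hôpital's rule: differentiate numerator and denominator separately.
  f(x) = 4·e^(x) - 4   ⇒   f'(x) = 4·e^(x)
  g(x) = sin(x)   ⇒   g'(x) = cos(x)
  lim(x→0) f'(x)/g'(x) = lim(x→0) (4·e^(x))/(cos(x))
  = 4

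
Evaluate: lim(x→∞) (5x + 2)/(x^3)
This is an ∞/∞ indeterminate form.

Apply L'Hôpital's rule: differentiate numerator and denominator separately.
  f(x) = 5·x + 2   ⇒   f'(x) = 5
  g(x) = x^3   ⇒   g'(x) = 3·x^2
  lim(x→∞) f'(x)/g'(x) = lim(x→∞) (5)/(3·x^2)
  = 0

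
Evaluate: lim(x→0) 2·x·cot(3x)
This is a 0·∞ indeterminate form.

Rewrite 0·∞ as a quotient (0/0 or ∞/∞ form), then apply L'Hôpital's rule:
  lim(x→0) 2·x·cot(3x) = 2/3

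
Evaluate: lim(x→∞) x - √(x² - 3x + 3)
This is an ∞-∞ indeterminate form.

Combine fractions or rationalize to convert ∞-∞ to 0/0 form:
  lim(x→∞) x - √(x² - 3x + 3) = 3/2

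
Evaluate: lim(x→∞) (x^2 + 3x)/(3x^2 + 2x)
This is an ∞/∞ indeterminate form.

Apply L'Hôpital's rule: differentiate numerator and denominator separately.
  f(x) = x^2 + 3·x   ⇒   f'(x) = 2·x + 3
  g(x) = 3·x^2 + 2·x   ⇒   g'(x) = 6·x + 2
  lim(x→∞) f'(x)/g'(x) = lim(x→∞) (2·x + 3)/(6·x + 2)
  = 1/3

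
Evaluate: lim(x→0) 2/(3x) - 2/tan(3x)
This is an ∞-∞ indeterminate form.

Combine fractions or rationalize to convert ∞-∞ to 0/0 form:
  lim(x→0) 2/(3x) - 2/tan(3x) = 0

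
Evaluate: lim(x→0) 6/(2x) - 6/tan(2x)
This is an ∞-∞ indeterminate form.

Combine fractions or rationalize to convert ∞-∞ to 0/0 form:
  lim(x→0) 6/(2x) - 6/tan(2x) = 0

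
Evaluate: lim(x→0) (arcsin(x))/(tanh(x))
This is a 0/0 indeterminate form.

Apply L'Hôpital's rule: differentiate numerator and denominator separately.
  f(x) = asin(x)   ⇒   f'(x) = 1/sqrt(1 - x^2)
  g(x) = tanh(x)   ⇒   g'(x) = 1 - tanh(x)^2
  lim(x→0) f'(x)/g'(x) = lim(x→0) (1/sqrt(1 - x^2))/(1 - tanh(x)^2)
  = 1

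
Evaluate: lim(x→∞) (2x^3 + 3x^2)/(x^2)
This is an ∞/∞ indeterminate form.

Apply L'Hôpital's rule: differentiate numerator and denominator separately.
  f(x) = 2·x^3 + 3·x^2   ⇒   f'(x) = 6·x^2 + 6·x
  g(x) = x^2   ⇒   g'(x) = 2·x
  lim(x→∞) f'(x)/g'(x) = lim(x→∞) (6·x^2 + 6·x)/(2·x)
  = ∞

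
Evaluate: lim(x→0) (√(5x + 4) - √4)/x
This is a standard limit.

Factor or rationalize the expression:
  lim(x→0) (√(5x + 4) - √4)/x = 5/4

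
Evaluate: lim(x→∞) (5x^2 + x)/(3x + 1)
This is an ∞/∞ indeterminate form.

Apply L'Hôpital's rule: differentiate numerator and denominator separately.
  f(x) = 5·x^2 + x   ⇒   f'(x) = 10·x + 1
  g(x) = 3·x + 1   ⇒   g'(x) = 3
  lim(x→∞) f'(x)/g'(x) = lim(x→∞) (10·x + 1)/(3)
  = ∞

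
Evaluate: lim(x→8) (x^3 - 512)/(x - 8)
This is a standard limit.

Factor or rationalize the expression:
  lim(x→8) (x^3 - 512)/(x - 8) = 192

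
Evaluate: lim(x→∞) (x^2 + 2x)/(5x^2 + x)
This is an ∞/∞ indeterminate form.

Apply L'Hôpital's rule: differentiate numerator and denominator separately.
  f(x) = x^2 + 2·x   ⇒   f'(x) = 2·x + 2
  g(x) = 5·x^2 + x   ⇒   g'(x) = 10·x + 1
  lim(x→∞) f'(x)/g'(x) = lim(x→∞) (2·x + 2)/(10·x + 1)
  = 1/5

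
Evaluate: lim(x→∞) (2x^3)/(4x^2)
This is an ∞/∞ indeterminate form.

Apply L'Hôpital's rule: differentiate numerator and denominator separately.
  f(x) = 2·x^3   ⇒   f'(x) = 6·x^2
  g(x) = 4·x^2   ⇒   g'(x) = 8·x
  lim(x→∞) f'(x)/g'(x) = lim(x→∞) (6·x^2)/(8·x)
  = ∞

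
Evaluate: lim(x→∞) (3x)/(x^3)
This is an ∞/∞ indeterminate form.

Apply L'Hôpital's rule: differentiate numerator and denominator separately.
  f(x) = 3·x   ⇒   f'(x) = 3
  g(x) = x^3   ⇒   g'(x) = 3·x^2
  lim(x→∞) f'(x)/g'(x) = lim(x→∞) (3)/(3·x^2)
  = 0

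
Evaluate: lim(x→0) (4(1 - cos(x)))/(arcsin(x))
This is a 0/0 indeterminate form.

Apply L'Hôpital's rule: differentiate numerator and denominator separately.
  f(x) = 4 - 4·cos(x)   ⇒   f'(x) = 4·sin(x)
  g(x) = asin(x)   ⇒   g'(x) = 1/sqrt(1 - x^2)
  lim(x→0) f'(x)/g'(x) = lim(x→0) (4·sin(x))/(1/sqrt(1 - x^2))
  = 0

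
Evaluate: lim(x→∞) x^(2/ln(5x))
This is an exponential indeterminate form.

For exponential indeterminate forms, take the natural log:
  Let L = lim(x→∞) x^(2/ln(5x))
  Then ln(L) = lim(x→∞) [exponent × ln(base)]
  Evaluate using L'Hôpital or standard limits, then exponentiate.
  L = e²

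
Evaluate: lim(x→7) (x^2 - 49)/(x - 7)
This is a standard limit.

Factor or rationalize the expression:
  lim(x→7) (x^2 - 49)/(x - 7) = 14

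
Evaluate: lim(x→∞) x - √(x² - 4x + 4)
This is an ∞-∞ indeterminate form.

Combine fractions or rationalize to convert ∞-∞ to 0/0 form:
  lim(x→∞) x - √(x² - 4x + 4) = 2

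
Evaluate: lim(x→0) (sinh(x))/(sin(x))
This is a 0/0 indeterminate form.

Apply L'Hôpital's rule: differentiate numerator and denominator separately.
  f(x) = sinh(x)   ⇒   f'(x) = cosh(x)
  g(x) = sin(x)   ⇒   g'(x) = cos(x)
  lim(x→0) f'(x)/g'(x) = lim(x→0) (cosh(x))/(cos(x))
  = 1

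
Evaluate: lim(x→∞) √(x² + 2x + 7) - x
This is an ∞-∞ indeterminate form.

Combine fractions or rationalize to convert ∞-∞ to 0/0 form:
  lim(x→∞) √(x² + 2x + 7) - x = 1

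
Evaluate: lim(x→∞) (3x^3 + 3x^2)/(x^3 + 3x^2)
This is an ∞/∞ indeterminate form.

Apply L'Hôpital's rule: differentiate numerator and denominator separately.
  f(x) = 3·x^3 + 3·x^2   ⇒   f'(x) = 9·x^2 + 6·x
  g(x) = x^3 + 3·x^2   ⇒   g'(x) = 3·x^2 + 6·x
  lim(x→∞) f'(x)/g'(x) = lim(x→∞) (9·x^2 + 6·x)/(3·x^2 + 6·x)
  = 3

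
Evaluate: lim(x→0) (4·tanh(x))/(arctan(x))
This is a 0/0 indeterminate form.

Apply L'Hôpital's rule: differentiate numerator and denominator separately.
  f(x) = 4·tanh(x)   ⇒   f'(x) = 4 - 4·tanh(x)^2
  g(x) = atan(x)   ⇒   g'(x) = 1/(x^2 + 1)
  lim(x→0) f'(x)/g'(x) = lim(x→0) (4 - 4·tanh(x)^2)/(1/(x^2 + 1))
  = 4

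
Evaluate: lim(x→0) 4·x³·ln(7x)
This is a 0·∞ indeterminate form.

Rewrite 0·∞ as a quotient (0/0 or ∞/∞ form), then apply L'Hôpital's rule:
  lim(x→0) 4·x³·ln(7x) = 0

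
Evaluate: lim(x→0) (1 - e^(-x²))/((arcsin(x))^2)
This is a 0/0 indeterminate form.

Apply L'Hôpital's rule: differentiate numerator and denominator separately.
  f(x) = 1 - e^(-x^2)   ⇒   f'(x) = 2·x·e^(-x^2)
  g(x) = asin(x)^2   ⇒   g'(x) = 2·asin(x)/sqrt(1 - x^2)
  lim(x→0) f'(x)/g'(x) = lim(x→0) (2·x·e^(-x^2))/(2·asin(x)/sqrt(1 - x^2))
  = 1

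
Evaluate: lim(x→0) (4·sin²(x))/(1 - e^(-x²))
This is a 0/0 indeterminate form.

Apply L'Hôpital's rule: differentiate numerator and denominator separately.
  f(x) = 4·sin(x)^2   ⇒   f'(x) = 8·sin(x)·cos(x)
  g(x) = 1 - e^(-x^2)   ⇒   g'(x) = 2·x·e^(-x^2)
  lim(x→0) f'(x)/g'(x) = lim(x→0) (8·sin(x)·cos(x))/(2·x·e^(-x^2))
  = 4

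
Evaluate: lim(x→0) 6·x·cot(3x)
This is a 0·∞ indeterminate form.

Rewrite 0·∞ as a quotient (0/0 or ∞/∞ form), then apply L'Hôpital's rule:
  lim(x→0) 6·x·cot(3x) = 2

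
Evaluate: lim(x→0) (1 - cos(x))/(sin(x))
This is a 0/0 indeterminate form.

Apply L'Hôpital's rule: differentiate numerator and denominator separately.
  f(x) = 1 - cos(x)   ⇒   f'(x) = sin(x)
  g(x) = sin(x)   ⇒   g'(x) = cos(x)
  lim(x→0) f'(x)/g'(x) = lim(x→0) (sin(x))/(cos(x))
  = 0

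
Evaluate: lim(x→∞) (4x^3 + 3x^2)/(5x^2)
This is an ∞/∞ indeterminate form.

Apply L'Hôpital's rule: differentiate numerator and denominator separately.
  f(x) = 4·x^3 + 3·x^2   ⇒   f'(x) = 12·x^2 + 6·x
  g(x) = 5·x^2   ⇒   g'(x) = 10·x
  lim(x→∞) f'(x)/g'(x) = lim(x→∞) (12·x^2 + 6·x)/(10·x)
  = ∞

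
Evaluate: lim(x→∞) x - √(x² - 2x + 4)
This is an ∞-∞ indeterminate form.

Combine fractions or rationalize to convert ∞-∞ to 0/0 form:
  lim(x→∞) x - √(x² - 2x + 4) = 1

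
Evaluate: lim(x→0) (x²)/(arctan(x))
This is a 0/0 indeterminate form.

Apply L'Hôpital's rule: differentiate numerator and denominator separately.
  f(x) = x^2   ⇒   f'(x) = 2·x
  g(x) = atan(x)   ⇒   g'(x) = 1/(x^2 + 1)
  lim(x→0) f'(x)/g'(x) = lim(x→0) (2·x)/(1/(x^2 + 1))
  = 0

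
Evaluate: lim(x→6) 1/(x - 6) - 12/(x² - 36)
This is an ∞-∞ indeterminate form.

Combine fractions or rationalize to convert ∞-∞ to 0/0 form:
  lim(x→6) 1/(x - 6) - 12/(x² - 36) = 1/12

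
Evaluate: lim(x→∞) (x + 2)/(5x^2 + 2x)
This is an ∞/∞ indeterminate form.

Apply L'Hôpital's rule: differentiate numerator and denominator separately.
  f(x) = x + 2   ⇒   f'(x) = 1
  g(x) = 5·x^2 + 2·x   ⇒   g'(x) = 10·x + 2
  lim(x→∞) f'(x)/g'(x) = lim(x→∞) (1)/(10·x + 2)
  = 0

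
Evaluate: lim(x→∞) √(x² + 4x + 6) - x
This is an ∞-∞ indeterminate form.

Combine fractions or rationalize to convert ∞-∞ to 0/0 form:
  lim(x→∞) √(x² + 4x + 6) - x = 2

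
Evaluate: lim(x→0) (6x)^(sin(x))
This is an exponential indeterminate form.

For exponential indeterminate forms, take the natural log:
  Let L = lim(x→0) (6x)^(sin(x))
  Then ln(L) = lim(x→0) [exponent × ln(base)]
  Evaluate using L'Hôpital or standard limits, then exponentiate.
  L = 1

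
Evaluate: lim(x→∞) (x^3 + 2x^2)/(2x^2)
This is an ∞/∞ indeterminate form.

Apply L'Hôpital's rule: differentiate numerator and denominator separately.
  f(x) = x^3 + 2·x^2   ⇒   f'(x) = 3·x^2 + 4·x
  g(x) = 2·x^2   ⇒   g'(x) = 4·x
  lim(x→∞) f'(x)/g'(x) = lim(x→∞) (3·x^2 + 4·x)/(4·x)
  = ∞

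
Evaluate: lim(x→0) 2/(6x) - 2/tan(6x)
This is an ∞-∞ indeterminate form.

Combine fractions or rationalize to convert ∞-∞ to 0/0 form:
  lim(x→0) 2/(6x) - 2/tan(6x) = 0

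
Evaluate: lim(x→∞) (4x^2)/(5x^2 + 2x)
This is an ∞/∞ indeterminate form.

Apply L'Hôpital's rule: differentiate numerator and denominator separately.
  f(x) = 4·x^2   ⇒   f'(x) = 8·x
  g(x) = 5·x^2 + 2·x   ⇒   g'(x) = 10·x + 2
  lim(x→∞) f'(x)/g'(x) = lim(x→∞) (8·x)/(10·x + 2)
  = 4/5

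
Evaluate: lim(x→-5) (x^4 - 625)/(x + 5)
This is a standard limit.

Factor or rationalize the expression:
  lim(x→-5) (x^4 - 625)/(x + 5) = -500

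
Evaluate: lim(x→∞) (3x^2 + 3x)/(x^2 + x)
This is an ∞/∞ indeterminate form.

Apply L'Hôpital's rule: differentiate numerator and denominator separately.
  f(x) = 3·x^2 + 3·x   ⇒   f'(x) = 6·x + 3
  g(x) = x^2 + x   ⇒   g'(x) = 2·x + 1
  lim(x→∞) f'(x)/g'(x) = lim(x→∞) (6·x + 3)/(2·x + 1)
  = 3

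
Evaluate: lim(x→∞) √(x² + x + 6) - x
This is an ∞-∞ indeterminate form.

Combine fractions or rationalize to convert ∞-∞ to 0/0 form:
  lim(x→∞) √(x² + x + 6) - x = 1/2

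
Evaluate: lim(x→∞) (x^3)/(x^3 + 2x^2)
This is an ∞/∞ indeterminate form.

Apply L'Hôpital's rule: differentiate numerator and denominator separately.
  f(x) = x^3   ⇒   f'(x) = 3·x^2
  g(x) = x^3 + 2·x^2   ⇒   g'(x) = 3·x^2 + 4·x
  lim(x→∞) f'(x)/g'(x) = lim(x→∞) (3·x^2)/(3·x^2 + 4·x)
  = 1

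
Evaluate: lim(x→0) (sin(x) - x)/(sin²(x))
This is a 0/0 indeterminate form.

Apply L'Hôpital's rule: differentiate numerator and denominator separately.
  f(x) = -x + sin(x)   ⇒   f'(x) = cos(x) - 1
  g(x) = sin(x)^2   ⇒   g'(x) = 2·sin(x)·cos(x)
  lim(x→0) f'(x)/g'(x) = lim(x→0) (cos(x) - 1)/(2·sin(x)·cos(x))
  = 0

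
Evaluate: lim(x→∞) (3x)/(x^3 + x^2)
This is an ∞/∞ indeterminate form.

Apply L'Hôpital's rule: differentiate numerator and denominator separately.
  f(x) = 3·x   ⇒   f'(x) = 3
  g(x) = x^3 + x^2   ⇒   g'(x) = 3·x^2 + 2·x
  lim(x→∞) f'(x)/g'(x) = lim(x→∞) (3)/(3·x^2 + 2·x)
  = 0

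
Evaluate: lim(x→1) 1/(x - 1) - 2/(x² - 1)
This is an ∞-∞ indeterminate form.

Combine fractions or rationalize to convert ∞-∞ to 0/0 form:
  lim(x→1) 1/(x - 1) - 2/(x² - 1) = 1/2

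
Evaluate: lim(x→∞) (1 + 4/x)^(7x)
This is an exponential indeterminate form.

For exponential indeterminate forms, take the natural log:
  Let L = lim(x→∞) (1 + 4/x)^(7x)
  Then ln(L) = lim(x→∞) [exponent × ln(base)]
  Evaluate using L'Hôpital or standard limits, then exponentiate.
  L = e^(28)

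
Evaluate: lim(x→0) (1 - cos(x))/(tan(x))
This is a 0/0 indeterminate form.

Apply L'Hôpital's rule: differentiate numerator and denominator separately.
  f(x) = 1 - cos(x)   ⇒   f'(x) = sin(x)
  g(x) = tan(x)   ⇒   g'(x) = tan(x)^2 + 1
  lim(x→0) f'(x)/g'(x) = lim(x→0) (sin(x))/(tan(x)^2 + 1)
  = 0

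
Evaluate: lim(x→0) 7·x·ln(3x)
This is a 0·∞ indeterminate form.

Rewrite 0·∞ as a quotient (0/0 or ∞/∞ form), then apply L'Hôpital's rule:
  lim(x→0) 7·x·ln(3x) = 0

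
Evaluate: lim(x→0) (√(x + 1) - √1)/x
This is a standard limit.

Factor or rationalize the expression:
  lim(x→0) (√(x + 1) - √1)/x = 1/2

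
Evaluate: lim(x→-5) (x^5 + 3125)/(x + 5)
This is a standard limit.

Factor or rationalize the expression:
  lim(x→-5) (x^5 + 3125)/(x + 5) = 3125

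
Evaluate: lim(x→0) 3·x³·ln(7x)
This is a 0·∞ indeterminate form.

Rewrite 0·∞ as a quotient (0/0 or ∞/∞ form), then apply L'Hôpital's rule:
  lim(x→0) 3·x³·ln(7x) = 0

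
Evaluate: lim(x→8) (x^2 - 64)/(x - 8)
This is a standard limit.

Factor or rationalize the expression:
  lim(x→8) (x^2 - 64)/(x - 8) = 16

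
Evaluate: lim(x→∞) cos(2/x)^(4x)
This is an exponential indeterminate form.

For exponential indeterminate forms, take the natural log:
  Let L = lim(x→∞) cos(2/x)^(4x)
  Then ln(L) = lim(x→∞) [exponent × ln(base)]
  Evaluate using L'Hôpital or standard limits, then exponentiate.
  L = 1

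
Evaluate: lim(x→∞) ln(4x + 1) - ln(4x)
This is an ∞-∞ indeterminate form.

Combine fractions or rationalize to convert ∞-∞ to 0/0 form:
  lim(x→∞) ln(4x + 1) - ln(4x) = 0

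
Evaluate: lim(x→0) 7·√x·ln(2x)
This is a 0·∞ indeterminate form.

Rewrite 0·∞ as a quotient (0/0 or ∞/∞ form), then apply L'Hôpital's rule:
  lim(x→0) 7·√x·ln(2x) = 0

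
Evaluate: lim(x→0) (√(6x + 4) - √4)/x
This is a standard limit.

Factor or rationalize the expression:
  lim(x→0) (√(6x + 4) - √4)/x = 3/2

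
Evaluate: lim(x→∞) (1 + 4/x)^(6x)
This is an exponential indeterminate form.

For exponential indeterminate forms, take the natural log:
  Let L = lim(x→∞) (1 + 4/x)^(6x)
  Then ln(L) = lim(x→∞) [exponent × ln(base)]
  Evaluate using L'Hôpital or standard limits, then exponentiate.
  L = e^(24)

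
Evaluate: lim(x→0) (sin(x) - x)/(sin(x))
This is a 0/0 indeterminate form.

Apply L'Hôpital's rule: differentiate numerator and denominator separately.
  f(x) = -x + sin(x)   ⇒   f'(x) = cos(x) - 1
  g(x) = sin(x)   ⇒   g'(x) = cos(x)
  lim(x→0) f'(x)/g'(x) = lim(x→0) (cos(x) - 1)/(cos(x))
  = 0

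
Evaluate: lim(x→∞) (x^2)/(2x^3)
This is an ∞/∞ indeterminate form.

Apply L'Hôpital's rule: differentiate numerator and denominator separately.
  f(x) = x^2   ⇒   f'(x) = 2·x
  g(x) = 2·x^3   ⇒   g'(x) = 6·x^2
  lim(x→∞) f'(x)/g'(x) = lim(x→∞) (2·x)/(6·x^2)
  = 0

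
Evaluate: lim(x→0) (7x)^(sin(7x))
This is an exponential indeterminate form.

For exponential indeterminate forms, take the natural log:
  Let L = lim(x→0) (7x)^(sin(7x))
  Then ln(L) = lim(x→0) [exponent × ln(base)]
  Evaluate using L'Hôpital or standard limits, then exponentiate.
  L = 1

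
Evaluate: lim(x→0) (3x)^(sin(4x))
This is an exponential indeterminate form.

For exponential indeterminate forms, take the natural log:
  Let L = lim(x→0) (3x)^(sin(4x))
  Then ln(L) = lim(x→0) [exponent × ln(base)]
  Evaluate using L'Hôpital or standard limits, then exponentiate.
  L = 1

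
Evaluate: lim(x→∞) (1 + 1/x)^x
This is an exponential indeterminate form.

For exponential indeterminate forms, take the natural log:
  Let L = lim(x→∞) (1 + 1/x)^x
  Then ln(L) = lim(x→∞) [exponent × ln(base)]
  Evaluate using L'Hôpital or standard limits, then exponentiate.
  L = e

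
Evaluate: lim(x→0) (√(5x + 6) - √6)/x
This is a standard limit.

Factor or rationalize the expression:
  lim(x→0) (√(5x + 6) - √6)/x = 5·sqrt(6)/12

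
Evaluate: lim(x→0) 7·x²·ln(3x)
This is a 0·∞ indeterminate form.

Rewrite 0·∞ as a quotient (0/0 or ∞/∞ form), then apply L'Hôpital's rule:
  lim(x→0) 7·x²·ln(3x) = 0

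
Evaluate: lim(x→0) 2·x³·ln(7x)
This is a 0·∞ indeterminate form.

Rewrite 0·∞ as a quotient (0/0 or ∞/∞ form), then apply L'Hôpital's rule:
  lim(x→0) 2·x³·ln(7x) = 0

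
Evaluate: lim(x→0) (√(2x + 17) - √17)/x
This is a standard limit.

Factor or rationalize the expression:
  lim(x→0) (√(2x + 17) - √17)/x = sqrt(17)/17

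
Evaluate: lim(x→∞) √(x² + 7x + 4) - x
This is an ∞-∞ indeterminate form.

Combine fractions or rationalize to convert ∞-∞ to 0/0 form:
  lim(x→∞) √(x² + 7x + 4) - x = 7/2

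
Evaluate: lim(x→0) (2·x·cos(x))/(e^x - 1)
This is a 0/0 indeterminate form.

Apply L'Hôpital's rule: differentiate numerator and denominator separately.
  f(x) = 2·x·cos(x)   ⇒   f'(x) = -2·x·sin(x) + 2·cos(x)
  g(x) = e^(x) - 1   ⇒   g'(x) = e^(x)
  lim(x→0) f'(x)/g'(x) = lim(x→0) (-2·x·sin(x) + 2·cos(x))/(e^(x))
  = 2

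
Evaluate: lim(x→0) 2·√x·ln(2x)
This is a 0·∞ indeterminate form.

Rewrite 0·∞ as a quotient (0/0 or ∞/∞ form), then apply L'Hôpital's rule:
  lim(x→0) 2·√x·ln(2x) = 0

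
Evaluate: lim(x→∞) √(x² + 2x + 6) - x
This is an ∞-∞ indeterminate form.

Combine fractions or rationalize to convert ∞-∞ to 0/0 form:
  lim(x→∞) √(x² + 2x + 6) - x = 1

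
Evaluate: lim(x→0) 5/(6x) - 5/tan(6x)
This is an ∞-∞ indeterminate form.

Combine fractions or rationalize to convert ∞-∞ to 0/0 form:
  lim(x→0) 5/(6x) - 5/tan(6x) = 0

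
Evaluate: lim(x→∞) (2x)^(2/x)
This is an exponential indeterminate form.

For exponential indeterminate forms, take the natural log:
  Let L = lim(x→∞) (2x)^(2/x)
  Then ln(L) = lim(x→∞) [exponent × ln(base)]
  Evaluate using L'Hôpital or standard limits, then exponentiate.
  L = 1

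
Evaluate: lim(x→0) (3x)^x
This is an exponential indeterminate form.

For exponential indeterminate forms, take the natural log:
  Let L = lim(x→0) (3x)^x
  Then ln(L) = lim(x→0) [exponent × ln(base)]
  Evaluate using L'Hôpital or standard limits, then exponentiate.
  L = 1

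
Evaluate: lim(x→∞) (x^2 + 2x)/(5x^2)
This is an ∞/∞ indeterminate form.

Apply L'Hôpital's rule: differentiate numerator and denominator separately.
  f(x) = x^2 + 2·x   ⇒   f'(x) = 2·x + 2
  g(x) = 5·x^2   ⇒   g'(x) = 10·x
  lim(x→∞) f'(x)/g'(x) = lim(x→∞) (2·x + 2)/(10·x)
  = 1/5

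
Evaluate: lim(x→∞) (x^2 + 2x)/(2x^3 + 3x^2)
This is an ∞/∞ indeterminate form.

Apply L'Hôpital's rule: differentiate numerator and denominator separately.
  f(x) = x^2 + 2·x   ⇒   f'(x) = 2·x + 2
  g(x) = 2·x^3 + 3·x^2   ⇒   g'(x) = 6·x^2 + 6·x
  lim(x→∞) f'(x)/g'(x) = lim(x→∞) (2·x + 2)/(6·x^2 + 6·x)
  = 0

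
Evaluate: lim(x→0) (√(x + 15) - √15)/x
This is a standard limit.

Factor or rationalize the expression:
  lim(x→0) (√(x + 15) - √15)/x = sqrt(15)/30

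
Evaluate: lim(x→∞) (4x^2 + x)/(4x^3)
This is an ∞/∞ indeterminate form.

Apply L'Hôpital's rule: differentiate numerator and denominator separately.
  f(x) = 4·x^2 + x   ⇒   f'(x) = 8·x + 1
  g(x) = 4·x^3   ⇒   g'(x) = 12·x^2
  lim(x→∞) f'(x)/g'(x) = lim(x→∞) (8·x + 1)/(12·x^2)
  = 0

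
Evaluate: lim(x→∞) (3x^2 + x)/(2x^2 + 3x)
This is an ∞/∞ indeterminate form.

Apply L'Hôpital's rule: differentiate numerator and denominator separately.
  f(x) = 3·x^2 + x   ⇒   f'(x) = 6·x + 1
  g(x) = 2·x^2 + 3·x   ⇒   g'(x) = 4·x + 3
  lim(x→∞) f'(x)/g'(x) = lim(x→∞) (6·x + 1)/(4·x + 3)
  = 3/2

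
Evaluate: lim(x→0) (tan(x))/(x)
This is a 0/0 indeterminate form.

Apply L'Hôpital's rule: differentiate numerator and denominator separately.
  f(x) = tan(x)   ⇒   f'(x) = tan(x)^2 + 1
  g(x) = x   ⇒   g'(x) = 1
  lim(x→0) f'(x)/g'(x) = lim(x→0) (tan(x)^2 + 1)/(1)
  = 1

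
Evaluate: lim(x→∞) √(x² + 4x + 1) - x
This is an ∞-∞ indeterminate form.

Combine fractions or rationalize to convert ∞-∞ to 0/0 form:
  lim(x→∞) √(x² + 4x + 1) - x = 2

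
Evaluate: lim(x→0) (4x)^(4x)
This is an exponential indeterminate form.

For exponential indeterminate forms, take the natural log:
  Let L = lim(x→0) (4x)^(4x)
  Then ln(L) = lim(x→0) [exponent × ln(base)]
  Evaluate using L'Hôpital or standard limits, then exponentiate.
  L = 1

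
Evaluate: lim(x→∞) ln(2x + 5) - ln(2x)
This is an ∞-∞ indeterminate form.

Combine fractions or rationalize to convert ∞-∞ to 0/0 form:
  lim(x→∞) ln(2x + 5) - ln(2x) = 0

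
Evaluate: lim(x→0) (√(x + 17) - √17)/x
This is a standard limit.

Factor or rationalize the expression:
  lim(x→0) (√(x + 17) - √17)/x = sqrt(17)/34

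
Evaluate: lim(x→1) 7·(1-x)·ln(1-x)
This is a 0·∞ indeterminate form.

Rewrite 0·∞ as a quotient (0/0 or ∞/∞ form), then apply L'Hôpital's rule:
  lim(x→1) 7·(1-x)·ln(1-x) = 0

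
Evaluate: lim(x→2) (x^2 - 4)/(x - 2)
This is a standard limit.

Factor or rationalize the expression:
  lim(x→2) (x^2 - 4)/(x - 2) = 4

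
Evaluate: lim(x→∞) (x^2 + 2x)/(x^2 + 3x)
This is an ∞/∞ indeterminate form.

Apply L'Hôpital's rule: differentiate numerator and denominator separately.
  f(x) = x^2 + 2·x   ⇒   f'(x) = 2·x + 2
  g(x) = x^2 + 3·x   ⇒   g'(x) = 2·x + 3
  lim(x→∞) f'(x)/g'(x) = lim(x→∞) (2·x + 2)/(2·x + 3)
  = 1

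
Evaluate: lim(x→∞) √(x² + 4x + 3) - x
This is an ∞-∞ indeterminate form.

Combine fractions or rationalize to convert ∞-∞ to 0/0 form:
  lim(x→∞) √(x² + 4x + 3) - x = 2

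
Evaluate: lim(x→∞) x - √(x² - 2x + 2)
This is an ∞-∞ indeterminate form.

Combine fractions or rationalize to convert ∞-∞ to 0/0 form:
  lim(x→∞) x - √(x² - 2x + 2) = 1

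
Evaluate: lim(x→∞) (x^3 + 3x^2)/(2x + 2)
This is an ∞/∞ indeterminate form.

Apply L'Hôpital's rule: differentiate numerator and denominator separately.
  f(x) = x^3 + 3·x^2   ⇒   f'(x) = 3·x^2 + 6·x
  g(x) = 2·x + 2   ⇒   g'(x) = 2
  lim(x→∞) f'(x)/g'(x) = lim(x→∞) (3·x^2 + 6·x)/(2)
  = ∞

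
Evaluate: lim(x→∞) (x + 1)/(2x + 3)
This is an ∞/∞ indeterminate form.

Apply L'Hôpital's rule: differentiate numerator and denominator separately.
  f(x) = x + 1   ⇒   f'(x) = 1
  g(x) = 2·x + 3   ⇒   g'(x) = 2
  lim(x→∞) f'(x)/g'(x) = lim(x→∞) (1)/(2)
  = 1/2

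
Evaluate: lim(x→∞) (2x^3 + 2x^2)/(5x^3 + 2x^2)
This is an ∞/∞ indeterminate form.

Apply L'Hôpital's rule: differentiate numerator and denominator separately.
  f(x) = 2·x^3 + 2·x^2   ⇒   f'(x) = 6·x^2 + 4·x
  g(x) = 5·x^3 + 2·x^2   ⇒   g'(x) = 15·x^2 + 4·x
  lim(x→∞) f'(x)/g'(x) = lim(x→∞) (6·x^2 + 4·x)/(15·x^2 + 4·x)
  = 2/5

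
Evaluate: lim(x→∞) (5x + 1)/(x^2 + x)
This is an ∞/∞ indeterminate form.

Apply L'Hôpital's rule: differentiate numerator and denominator separately.
  f(x) = 5·x + 1   ⇒   f'(x) = 5
  g(x) = x^2 + x   ⇒   g'(x) = 2·x + 1
  lim(x→∞) f'(x)/g'(x) = lim(x→∞) (5)/(2·x + 1)
  = 0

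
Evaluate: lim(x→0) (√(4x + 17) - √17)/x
This is a standard limit.

Factor or rationalize the expression:
  lim(x→0) (√(4x + 17) - √17)/x = 2·sqrt(17)/17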